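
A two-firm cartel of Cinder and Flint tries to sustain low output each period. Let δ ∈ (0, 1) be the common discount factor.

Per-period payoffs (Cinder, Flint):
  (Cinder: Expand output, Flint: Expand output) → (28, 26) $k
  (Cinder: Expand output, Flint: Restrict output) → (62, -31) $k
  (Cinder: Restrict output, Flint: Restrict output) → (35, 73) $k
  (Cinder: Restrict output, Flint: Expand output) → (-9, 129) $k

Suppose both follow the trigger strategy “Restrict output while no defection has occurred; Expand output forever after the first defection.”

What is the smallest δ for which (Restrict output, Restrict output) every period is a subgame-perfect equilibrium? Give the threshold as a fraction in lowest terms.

Cinder's threshold: (62−35)/(62−28) = 27/34.
Flint's threshold: (129−73)/(129−26) = 56/103.
27/34 > 56/103, so Cinder binds and δ* = 27/34.

27/34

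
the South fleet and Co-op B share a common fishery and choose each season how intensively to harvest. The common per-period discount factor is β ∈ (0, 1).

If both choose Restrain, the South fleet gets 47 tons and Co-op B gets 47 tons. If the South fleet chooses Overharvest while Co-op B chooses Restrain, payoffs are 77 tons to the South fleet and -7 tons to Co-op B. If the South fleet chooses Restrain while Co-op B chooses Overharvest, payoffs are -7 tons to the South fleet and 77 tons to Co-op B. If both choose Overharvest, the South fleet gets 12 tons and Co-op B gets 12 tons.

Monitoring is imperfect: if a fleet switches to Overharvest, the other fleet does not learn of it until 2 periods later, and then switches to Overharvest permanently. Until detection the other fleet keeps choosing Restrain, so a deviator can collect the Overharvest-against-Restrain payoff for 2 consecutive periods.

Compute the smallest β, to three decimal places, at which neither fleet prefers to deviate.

The best deviation is to choose Overharvest for all 2 undetected periods, earning 77 each, then 12 forever once detected.
Deviation value: 77(1−β^2)/(1−β) + 12β^2/(1−β); cooperation value: 47/(1−β).
IC: 47 ≥ 77(1−β^2) + 12β^2 = 77 − 65β^2.
So β^2 ≥ 30/65 = 6/13, giving β ≥ (6/13)^(1/2) ≈ 0.679.

0.679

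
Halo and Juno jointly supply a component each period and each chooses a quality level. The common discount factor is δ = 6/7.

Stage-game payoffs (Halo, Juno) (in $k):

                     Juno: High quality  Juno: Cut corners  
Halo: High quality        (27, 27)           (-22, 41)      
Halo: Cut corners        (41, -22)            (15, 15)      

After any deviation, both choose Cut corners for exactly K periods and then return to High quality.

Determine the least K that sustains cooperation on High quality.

2

No profitable deviation requires (27−15)(δ+…+δ^K) ≥ 41−27, i.e. δ+…+δ^K ≥ 7/6 ≈ 1.1667.
With δ = 6/7, the partial sums are K=1: 0.8571, K=2: 1.5918.
K = 2 is the first length at which the sum reaches 1.1667.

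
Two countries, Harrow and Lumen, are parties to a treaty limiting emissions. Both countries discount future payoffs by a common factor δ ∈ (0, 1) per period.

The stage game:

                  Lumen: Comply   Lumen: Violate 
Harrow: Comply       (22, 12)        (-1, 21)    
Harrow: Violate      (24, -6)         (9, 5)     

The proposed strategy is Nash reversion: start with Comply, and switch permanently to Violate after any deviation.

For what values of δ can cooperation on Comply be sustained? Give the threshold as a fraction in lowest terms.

Harrow: cooperation gives 22 each period; deviation gives 24 once then 9 forever.
  22/(1−δ) ≥ 24 + 9δ/(1−δ) ⇒ δ ≥ 2/15.
Lumen: cooperation gives 12 each period; deviation gives 21 once then 5 forever.
  δ ≥ 9/16.
Both must hold, so the binding constraint is Lumen's: δ ≥ 9/16.

9/16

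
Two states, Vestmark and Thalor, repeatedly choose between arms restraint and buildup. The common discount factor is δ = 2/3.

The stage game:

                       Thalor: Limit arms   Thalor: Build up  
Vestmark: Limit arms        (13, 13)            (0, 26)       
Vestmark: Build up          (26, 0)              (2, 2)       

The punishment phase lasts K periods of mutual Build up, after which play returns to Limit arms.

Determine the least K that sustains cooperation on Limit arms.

3

IC: δ(1−δ^K)/(1−δ) ≥ (26−13)/(13−2) = 13/11.
With δ = 2/3: need 1 − δ^K ≥ 13/11·(1−2/3)/(2/3), i.e. δ^K ≤ 0.4091.
Since (2/3)^2 = 0.4444 and (2/3)^3 = 0.2963, the smallest such K is 3.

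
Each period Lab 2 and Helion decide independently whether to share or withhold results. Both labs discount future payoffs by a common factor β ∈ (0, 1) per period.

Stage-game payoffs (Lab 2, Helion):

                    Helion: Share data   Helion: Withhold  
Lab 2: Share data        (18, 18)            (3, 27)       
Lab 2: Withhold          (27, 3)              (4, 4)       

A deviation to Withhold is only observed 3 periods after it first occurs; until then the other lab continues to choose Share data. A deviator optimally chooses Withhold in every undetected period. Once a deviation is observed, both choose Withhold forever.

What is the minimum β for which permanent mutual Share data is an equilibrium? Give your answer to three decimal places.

Deviating for the 3 undetected periods gains 27−18 = 9 per period over cooperation, then loses 18−4 = 14 per period forever once punishment starts.
Gain: 9(1 + β + … + β^2); loss: 14·β^3/(1−β).
No profitable deviation ⇔ 9(1−β^3) ≤ 14·β^3, i.e. β^3 ≥ 9/(9+14) = 9/23.
Hence β ≥ (9/23)^(1/3) ≈ 0.731.

0.731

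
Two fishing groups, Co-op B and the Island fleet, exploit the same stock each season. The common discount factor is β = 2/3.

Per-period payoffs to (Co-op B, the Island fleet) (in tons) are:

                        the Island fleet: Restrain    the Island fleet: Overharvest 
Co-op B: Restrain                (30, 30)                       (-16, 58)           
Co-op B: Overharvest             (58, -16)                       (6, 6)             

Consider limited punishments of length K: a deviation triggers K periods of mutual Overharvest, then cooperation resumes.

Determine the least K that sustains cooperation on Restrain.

Need Σ_{k=1}^{K} β^k ≥ (58−30)/(30−6) = 1.1667 at β = 2/3.
At K = 2 the sum is 1.1111 < 1.1667; at K = 3 it is 1.4074 ≥ 1.1667.
So the minimum punishment length is K = 3.

3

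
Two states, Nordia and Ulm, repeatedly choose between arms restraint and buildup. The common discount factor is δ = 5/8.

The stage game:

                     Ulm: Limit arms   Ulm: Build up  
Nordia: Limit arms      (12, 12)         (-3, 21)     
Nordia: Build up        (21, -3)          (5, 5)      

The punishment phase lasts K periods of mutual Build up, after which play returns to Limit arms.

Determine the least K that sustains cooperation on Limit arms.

Need Σ_{k=1}^{K} δ^k ≥ (21−12)/(12−5) = 1.2857 at δ = 5/8.
At K = 3 the sum is 1.2598 < 1.2857; at K = 4 it is 1.4124 ≥ 1.2857.
So the minimum punishment length is K = 4.

4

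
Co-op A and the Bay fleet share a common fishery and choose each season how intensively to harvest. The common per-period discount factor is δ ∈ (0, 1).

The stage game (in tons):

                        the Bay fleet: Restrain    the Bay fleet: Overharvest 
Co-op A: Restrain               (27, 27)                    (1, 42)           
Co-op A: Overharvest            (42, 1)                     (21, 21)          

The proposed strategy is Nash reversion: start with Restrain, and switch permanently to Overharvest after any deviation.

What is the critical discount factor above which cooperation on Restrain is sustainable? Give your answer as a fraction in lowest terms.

Under grim trigger the critical discount factor is (T−C)/(T−P) with T = 42, C = 27, P = 21.
δ* = (42−27)/(42−21) = 15/21 = 5/7.

5/7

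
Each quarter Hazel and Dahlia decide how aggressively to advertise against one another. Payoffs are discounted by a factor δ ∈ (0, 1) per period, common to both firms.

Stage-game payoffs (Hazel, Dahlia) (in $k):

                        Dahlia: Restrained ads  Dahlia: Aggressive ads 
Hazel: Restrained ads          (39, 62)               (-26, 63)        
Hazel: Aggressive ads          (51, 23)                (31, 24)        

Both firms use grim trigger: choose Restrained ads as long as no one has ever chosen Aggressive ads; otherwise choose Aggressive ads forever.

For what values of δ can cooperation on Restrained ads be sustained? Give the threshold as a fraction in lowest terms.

Hazel's threshold: (51−39)/(51−31) = 3/5.
Dahlia's threshold: (63−62)/(63−24) = 1/39.
3/5 > 1/39, so Hazel binds and δ* = 3/5.

3/5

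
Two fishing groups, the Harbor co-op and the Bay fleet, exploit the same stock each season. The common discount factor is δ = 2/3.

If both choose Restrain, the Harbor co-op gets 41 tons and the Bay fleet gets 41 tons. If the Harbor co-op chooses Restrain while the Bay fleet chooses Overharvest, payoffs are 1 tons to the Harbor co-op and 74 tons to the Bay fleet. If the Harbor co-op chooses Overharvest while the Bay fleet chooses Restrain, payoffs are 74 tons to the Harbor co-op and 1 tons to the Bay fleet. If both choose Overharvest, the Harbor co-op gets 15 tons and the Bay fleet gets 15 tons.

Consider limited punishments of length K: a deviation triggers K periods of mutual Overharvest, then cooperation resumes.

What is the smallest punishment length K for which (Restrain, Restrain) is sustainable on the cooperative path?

IC: δ(1−δ^K)/(1−δ) ≥ (74−41)/(41−15) = 33/26.
With δ = 2/3: need 1 − δ^K ≥ 33/26·(1−2/3)/(2/3), i.e. δ^K ≤ 0.3654.
Since (2/3)^2 = 0.4444 and (2/3)^3 = 0.2963, the smallest such K is 3.

3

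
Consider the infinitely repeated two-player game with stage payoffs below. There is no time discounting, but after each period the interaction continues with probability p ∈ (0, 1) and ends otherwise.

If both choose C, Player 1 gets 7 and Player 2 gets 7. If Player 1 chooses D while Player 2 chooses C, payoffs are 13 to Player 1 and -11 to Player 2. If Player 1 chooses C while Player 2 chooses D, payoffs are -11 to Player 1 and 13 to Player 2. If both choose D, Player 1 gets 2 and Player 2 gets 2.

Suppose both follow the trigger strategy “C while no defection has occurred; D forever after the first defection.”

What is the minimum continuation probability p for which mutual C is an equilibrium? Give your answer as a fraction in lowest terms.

Expected cooperation value is 7 + p·7 + p²·7 + … = 7/(1−p); deviation gives 13 + p·2/(1−p).
7 ≥ 13(1−p) + 2p ⇒ 11p ≥ 6 ⇒ p ≥ 6/11.

6/11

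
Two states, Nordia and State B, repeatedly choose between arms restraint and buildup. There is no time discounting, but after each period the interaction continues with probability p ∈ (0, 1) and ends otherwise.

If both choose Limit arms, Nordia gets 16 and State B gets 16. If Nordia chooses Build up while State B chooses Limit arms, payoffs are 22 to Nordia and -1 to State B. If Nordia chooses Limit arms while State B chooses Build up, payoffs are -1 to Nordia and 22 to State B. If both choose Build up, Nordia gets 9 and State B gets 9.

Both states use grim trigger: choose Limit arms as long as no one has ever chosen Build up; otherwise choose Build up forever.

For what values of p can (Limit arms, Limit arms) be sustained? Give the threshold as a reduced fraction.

6/13

With no time discounting, the continuation probability p plays the role of the discount factor.
Grim-trigger IC: 16/(1−p) ≥ 22 + 9p/(1−p) ⇒ p ≥ (22−16)/(22−9) = 6/13.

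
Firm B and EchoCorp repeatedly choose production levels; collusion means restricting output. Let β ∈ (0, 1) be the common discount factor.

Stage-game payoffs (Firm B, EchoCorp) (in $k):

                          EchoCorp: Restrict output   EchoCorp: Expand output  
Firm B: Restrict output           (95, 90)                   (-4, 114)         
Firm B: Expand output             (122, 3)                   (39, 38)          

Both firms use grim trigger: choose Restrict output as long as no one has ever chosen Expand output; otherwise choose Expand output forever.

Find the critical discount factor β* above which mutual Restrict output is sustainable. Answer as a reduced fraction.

27/83

Firm B: cooperation gives 95 each period; deviation gives 122 once then 39 forever.
  95/(1−β) ≥ 122 + 39β/(1−β) ⇒ β ≥ 27/83.
EchoCorp: cooperation gives 90 each period; deviation gives 114 once then 38 forever.
  β ≥ 24/76 = 6/19.
Both must hold, so the binding constraint is Firm B's: β ≥ 27/83.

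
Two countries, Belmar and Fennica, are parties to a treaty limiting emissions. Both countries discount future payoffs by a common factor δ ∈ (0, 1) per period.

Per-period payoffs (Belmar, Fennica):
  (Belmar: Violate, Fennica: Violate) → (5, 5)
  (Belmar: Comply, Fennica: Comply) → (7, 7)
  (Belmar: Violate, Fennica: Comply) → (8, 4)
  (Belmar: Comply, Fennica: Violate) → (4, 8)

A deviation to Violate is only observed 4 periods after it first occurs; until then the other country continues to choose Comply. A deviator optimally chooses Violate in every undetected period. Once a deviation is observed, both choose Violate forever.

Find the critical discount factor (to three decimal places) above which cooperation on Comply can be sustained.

0.760

Deviating for the 4 undetected periods gains 8−7 = 1 per period over cooperation, then loses 7−5 = 2 per period forever once punishment starts.
Gain: 1(1 + δ + … + δ^3); loss: 2·δ^4/(1−δ).
No profitable deviation ⇔ 1(1−δ^4) ≤ 2·δ^4, i.e. δ^4 ≥ 1/(1+2) = 1/3.
Hence δ ≥ (1/3)^(1/4) ≈ 0.760.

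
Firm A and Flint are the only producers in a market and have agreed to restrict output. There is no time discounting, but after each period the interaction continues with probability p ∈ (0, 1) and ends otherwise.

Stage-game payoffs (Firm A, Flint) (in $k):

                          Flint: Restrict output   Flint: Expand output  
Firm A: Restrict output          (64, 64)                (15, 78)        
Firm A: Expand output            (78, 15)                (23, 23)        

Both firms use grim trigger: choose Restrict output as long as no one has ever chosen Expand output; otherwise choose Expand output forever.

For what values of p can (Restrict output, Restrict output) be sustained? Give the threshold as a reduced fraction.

Expected cooperation value is 64 + p·64 + p²·64 + … = 64/(1−p); deviation gives 78 + p·23/(1−p).
64 ≥ 78(1−p) + 23p ⇒ 55p ≥ 14 ⇒ p ≥ 14/55.

14/55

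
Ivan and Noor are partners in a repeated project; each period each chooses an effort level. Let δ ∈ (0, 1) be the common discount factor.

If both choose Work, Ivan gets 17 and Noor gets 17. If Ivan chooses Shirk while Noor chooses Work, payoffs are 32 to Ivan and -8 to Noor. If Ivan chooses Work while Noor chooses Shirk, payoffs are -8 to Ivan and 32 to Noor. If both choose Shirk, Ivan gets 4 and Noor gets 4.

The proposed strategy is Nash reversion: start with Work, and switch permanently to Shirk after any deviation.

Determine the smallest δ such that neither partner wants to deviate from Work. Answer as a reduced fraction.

15/28

One-period gain from deviating is 32 − 17 = 15. The loss is 17 − 4 = 13 in every subsequent period, with present value 13·δ/(1−δ).
Deviation is unprofitable when 13·δ/(1−δ) ≥ 15, i.e. δ/(1−δ) ≥ 15/13.
Equivalently δ ≥ 15/(15+13) = 15/28.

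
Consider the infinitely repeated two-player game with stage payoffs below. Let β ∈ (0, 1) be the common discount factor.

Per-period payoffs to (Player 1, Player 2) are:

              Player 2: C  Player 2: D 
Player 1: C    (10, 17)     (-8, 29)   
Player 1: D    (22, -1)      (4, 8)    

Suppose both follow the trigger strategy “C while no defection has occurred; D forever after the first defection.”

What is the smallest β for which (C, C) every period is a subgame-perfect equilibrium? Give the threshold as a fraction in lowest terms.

For Player 1: deviation gain 22−10 = 12, per-period punishment loss 10−4 = 6. IC gives β ≥ 12/18 = 2/3.
For Player 2: gain 12, loss 9 per period, so β ≥ 12/21 = 4/7.
The tighter constraint is Player 1's, so cooperation needs β ≥ 2/3.

2/3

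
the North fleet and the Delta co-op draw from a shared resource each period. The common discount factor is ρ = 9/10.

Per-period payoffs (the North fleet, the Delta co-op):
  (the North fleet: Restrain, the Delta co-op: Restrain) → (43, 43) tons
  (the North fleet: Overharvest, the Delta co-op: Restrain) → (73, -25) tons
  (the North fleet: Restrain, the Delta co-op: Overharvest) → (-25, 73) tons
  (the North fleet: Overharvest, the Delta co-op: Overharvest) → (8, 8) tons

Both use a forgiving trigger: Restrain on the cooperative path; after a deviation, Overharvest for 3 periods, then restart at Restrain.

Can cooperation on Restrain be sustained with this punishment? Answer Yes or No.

Yes

Comparing payoff streams over the 4 periods until play realigns: cooperate → 43(1+ρ+…+ρ^3); deviate → 73 + 8(ρ+…+ρ^3).
Cooperation is sustained iff (43−8)(ρ+…+ρ^3) ≥ 73−43.
ρ+…+ρ^3 = 9/10·(1−(9/10)^3)/(1−9/10) = 2.4390, and (73−43)/(43−8) = 0.8571.
2.4390 ≥ 0.8571, so cooperation is sustainable.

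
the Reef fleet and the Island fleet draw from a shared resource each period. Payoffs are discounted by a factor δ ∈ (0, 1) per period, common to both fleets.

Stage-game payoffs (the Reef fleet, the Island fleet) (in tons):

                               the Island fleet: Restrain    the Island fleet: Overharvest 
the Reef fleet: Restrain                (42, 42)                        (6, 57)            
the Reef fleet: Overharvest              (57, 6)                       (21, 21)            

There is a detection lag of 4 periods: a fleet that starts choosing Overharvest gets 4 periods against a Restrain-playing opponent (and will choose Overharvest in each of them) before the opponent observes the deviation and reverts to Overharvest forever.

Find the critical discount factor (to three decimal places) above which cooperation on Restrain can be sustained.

The best deviation is to choose Overharvest for all 4 undetected periods, earning 57 each, then 21 forever once detected.
Deviation value: 57(1−δ^4)/(1−δ) + 21δ^4/(1−δ); cooperation value: 42/(1−δ).
IC: 42 ≥ 57(1−δ^4) + 21δ^4 = 57 − 36δ^4.
So δ^4 ≥ 15/36 = 5/12, giving δ ≥ (5/12)^(1/4) ≈ 0.803.

0.803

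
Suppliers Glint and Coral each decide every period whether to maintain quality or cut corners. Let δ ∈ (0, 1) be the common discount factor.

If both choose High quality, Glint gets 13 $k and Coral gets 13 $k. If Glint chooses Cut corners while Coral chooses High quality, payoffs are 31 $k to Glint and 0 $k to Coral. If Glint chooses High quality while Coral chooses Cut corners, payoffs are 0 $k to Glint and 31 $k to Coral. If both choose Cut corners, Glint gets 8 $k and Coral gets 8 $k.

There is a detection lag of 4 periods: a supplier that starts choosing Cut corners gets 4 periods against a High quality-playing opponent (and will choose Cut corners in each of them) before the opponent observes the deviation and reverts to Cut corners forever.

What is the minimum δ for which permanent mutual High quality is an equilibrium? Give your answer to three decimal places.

The best deviation is to choose Cut corners for all 4 undetected periods, earning 31 each, then 8 forever once detected.
Deviation value: 31(1−δ^4)/(1−δ) + 8δ^4/(1−δ); cooperation value: 13/(1−δ).
IC: 13 ≥ 31(1−δ^4) + 8δ^4 = 31 − 23δ^4.
So δ^4 ≥ 18/23, giving δ ≥ (18/23)^(1/4) ≈ 0.941.

0.941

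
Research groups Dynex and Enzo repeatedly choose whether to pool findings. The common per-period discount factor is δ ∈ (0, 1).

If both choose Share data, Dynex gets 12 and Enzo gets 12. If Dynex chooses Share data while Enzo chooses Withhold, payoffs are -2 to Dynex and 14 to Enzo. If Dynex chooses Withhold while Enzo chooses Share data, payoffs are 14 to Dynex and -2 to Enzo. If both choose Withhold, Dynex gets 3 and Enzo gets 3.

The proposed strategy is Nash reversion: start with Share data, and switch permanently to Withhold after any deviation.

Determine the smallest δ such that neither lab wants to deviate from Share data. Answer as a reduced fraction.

One-period gain from deviating is 14 − 12 = 2. The loss is 12 − 3 = 9 in every subsequent period, with present value 9·δ/(1−δ).
Deviation is unprofitable when 9·δ/(1−δ) ≥ 2, i.e. δ/(1−δ) ≥ 2/9.
Equivalently δ ≥ 2/(2+9) = 2/11.

2/11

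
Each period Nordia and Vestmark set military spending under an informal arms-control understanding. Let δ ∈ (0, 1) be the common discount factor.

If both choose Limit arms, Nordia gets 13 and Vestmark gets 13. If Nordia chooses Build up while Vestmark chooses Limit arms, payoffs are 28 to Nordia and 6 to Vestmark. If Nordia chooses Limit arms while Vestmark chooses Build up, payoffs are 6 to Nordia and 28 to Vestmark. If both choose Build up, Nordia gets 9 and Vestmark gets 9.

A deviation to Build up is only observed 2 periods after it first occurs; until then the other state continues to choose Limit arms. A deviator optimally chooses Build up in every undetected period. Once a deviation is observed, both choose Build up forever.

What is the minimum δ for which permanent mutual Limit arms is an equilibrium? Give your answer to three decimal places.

The best deviation is to choose Build up for all 2 undetected periods, earning 28 each, then 9 forever once detected.
Deviation value: 28(1−δ^2)/(1−δ) + 9δ^2/(1−δ); cooperation value: 13/(1−δ).
IC: 13 ≥ 28(1−δ^2) + 9δ^2 = 28 − 19δ^2.
So δ^2 ≥ 15/19, giving δ ≥ (15/19)^(1/2) ≈ 0.889.

0.889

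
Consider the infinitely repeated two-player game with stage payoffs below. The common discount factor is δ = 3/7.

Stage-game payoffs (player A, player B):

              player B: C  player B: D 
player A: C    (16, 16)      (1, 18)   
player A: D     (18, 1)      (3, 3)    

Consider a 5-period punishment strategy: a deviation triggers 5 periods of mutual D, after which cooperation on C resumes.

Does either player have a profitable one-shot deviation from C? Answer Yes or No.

No

Comparing payoff streams over the 6 periods until play realigns: cooperate → 16(1+δ+…+δ^5); deviate → 18 + 3(δ+…+δ^5).
Cooperation is sustained iff (16−3)(δ+…+δ^5) ≥ 18−16.
δ+…+δ^5 = 3/7·(1−(3/7)^5)/(1−3/7) = 0.7392, and (18−16)/(16−3) = 0.1538.
0.7392 ≥ 0.1538, so cooperation is sustainable.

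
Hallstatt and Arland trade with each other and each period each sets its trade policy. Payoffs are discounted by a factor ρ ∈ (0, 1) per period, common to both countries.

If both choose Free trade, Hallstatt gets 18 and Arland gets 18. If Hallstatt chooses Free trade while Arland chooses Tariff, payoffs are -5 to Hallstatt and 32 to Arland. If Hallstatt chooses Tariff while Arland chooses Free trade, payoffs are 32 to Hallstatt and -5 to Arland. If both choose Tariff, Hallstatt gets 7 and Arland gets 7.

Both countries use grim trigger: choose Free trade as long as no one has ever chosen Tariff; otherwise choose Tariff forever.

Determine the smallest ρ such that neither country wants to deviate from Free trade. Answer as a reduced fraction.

14/25

One-period gain from deviating is 32 − 18 = 14. The loss is 18 − 7 = 11 in every subsequent period, with present value 11·ρ/(1−ρ).
Deviation is unprofitable when 11·ρ/(1−ρ) ≥ 14, i.e. ρ/(1−ρ) ≥ 14/11.
Equivalently ρ ≥ 14/(14+11) = 14/25.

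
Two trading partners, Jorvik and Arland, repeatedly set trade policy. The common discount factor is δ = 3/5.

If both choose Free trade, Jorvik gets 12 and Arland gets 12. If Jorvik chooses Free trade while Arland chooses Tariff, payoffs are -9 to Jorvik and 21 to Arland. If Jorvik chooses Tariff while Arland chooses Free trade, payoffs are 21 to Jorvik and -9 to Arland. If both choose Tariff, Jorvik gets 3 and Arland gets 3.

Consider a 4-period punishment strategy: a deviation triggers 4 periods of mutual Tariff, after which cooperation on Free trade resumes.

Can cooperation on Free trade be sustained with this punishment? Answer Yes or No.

Comparing payoff streams over the 5 periods until play realigns: cooperate → 12(1+δ+…+δ^4); deviate → 21 + 3(δ+…+δ^4).
Cooperation is sustained iff (12−3)(δ+…+δ^4) ≥ 21−12.
δ+…+δ^4 = 3/5·(1−(3/5)^4)/(1−3/5) = 1.3056, and (21−12)/(12−3) = 1.0000.
1.3056 ≥ 1.0000, so cooperation is sustainable.

Yes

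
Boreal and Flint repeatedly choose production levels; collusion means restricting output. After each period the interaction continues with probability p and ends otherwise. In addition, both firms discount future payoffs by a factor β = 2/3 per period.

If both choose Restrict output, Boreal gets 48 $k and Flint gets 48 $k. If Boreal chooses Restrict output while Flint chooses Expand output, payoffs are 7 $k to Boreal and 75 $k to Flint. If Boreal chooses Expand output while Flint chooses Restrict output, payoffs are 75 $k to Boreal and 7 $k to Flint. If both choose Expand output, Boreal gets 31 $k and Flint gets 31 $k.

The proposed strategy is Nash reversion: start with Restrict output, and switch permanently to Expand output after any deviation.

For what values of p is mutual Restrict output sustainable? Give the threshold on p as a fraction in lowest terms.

With continuation probability p and discount β, the effective per-period discount factor is βp.
Grim-trigger IC: βp ≥ (75−48)/(75−31) = 27/44.
So p ≥ (27/44)/(2/3) = 81/88.

81/88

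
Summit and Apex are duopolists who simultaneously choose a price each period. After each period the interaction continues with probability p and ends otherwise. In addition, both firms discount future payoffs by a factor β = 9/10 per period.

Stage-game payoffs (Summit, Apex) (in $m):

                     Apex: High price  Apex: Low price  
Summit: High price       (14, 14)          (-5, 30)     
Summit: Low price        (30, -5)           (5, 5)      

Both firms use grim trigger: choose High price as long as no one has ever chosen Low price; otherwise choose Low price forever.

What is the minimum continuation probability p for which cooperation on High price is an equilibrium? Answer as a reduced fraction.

32/45

Expected continuation weight on next period's payoff is β·p = 9/10·p, which plays the role of the discount factor.
Cooperation requires 9/10·p ≥ (30−14)/(30−5) = 16/25, hence p ≥ 32/45.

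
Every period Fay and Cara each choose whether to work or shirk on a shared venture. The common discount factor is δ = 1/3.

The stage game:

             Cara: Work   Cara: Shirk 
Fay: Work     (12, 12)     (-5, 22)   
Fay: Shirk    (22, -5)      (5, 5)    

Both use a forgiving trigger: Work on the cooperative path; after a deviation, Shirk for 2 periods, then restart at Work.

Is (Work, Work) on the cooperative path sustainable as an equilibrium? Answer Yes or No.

No

Comparing payoff streams over the 3 periods until play realigns: cooperate → 12(1+δ+…+δ^2); deviate → 22 + 5(δ+…+δ^2).
Cooperation is sustained iff (12−5)(δ+…+δ^2) ≥ 22−12.
δ+…+δ^2 = 1/3·(1−(1/3)^2)/(1−1/3) = 0.4444, and (22−12)/(12−5) = 1.4286.
0.4444 < 1.4286, so cooperation is not sustainable.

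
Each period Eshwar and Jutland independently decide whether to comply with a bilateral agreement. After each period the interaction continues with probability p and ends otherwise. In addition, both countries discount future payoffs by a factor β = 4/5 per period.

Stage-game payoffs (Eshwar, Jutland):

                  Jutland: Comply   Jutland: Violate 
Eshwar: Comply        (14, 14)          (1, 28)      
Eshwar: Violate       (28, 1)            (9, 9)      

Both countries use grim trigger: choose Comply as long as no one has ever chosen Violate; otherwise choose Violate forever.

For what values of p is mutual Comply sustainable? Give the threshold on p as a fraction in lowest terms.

35/38

Expected continuation weight on next period's payoff is β·p = 4/5·p, which plays the role of the discount factor.
Cooperation requires 4/5·p ≥ (28−14)/(28−9) = 14/19, hence p ≥ 35/38.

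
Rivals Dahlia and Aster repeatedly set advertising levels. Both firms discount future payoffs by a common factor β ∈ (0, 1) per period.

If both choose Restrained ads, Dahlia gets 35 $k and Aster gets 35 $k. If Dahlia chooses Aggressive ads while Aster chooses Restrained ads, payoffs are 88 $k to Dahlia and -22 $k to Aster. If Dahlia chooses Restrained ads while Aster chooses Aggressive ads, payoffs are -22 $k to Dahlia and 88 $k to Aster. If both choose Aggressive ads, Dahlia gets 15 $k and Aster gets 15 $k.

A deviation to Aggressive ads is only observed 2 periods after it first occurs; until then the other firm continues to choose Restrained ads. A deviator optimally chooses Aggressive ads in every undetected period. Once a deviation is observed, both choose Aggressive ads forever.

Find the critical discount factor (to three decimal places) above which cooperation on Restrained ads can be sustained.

Deviating for the 2 undetected periods gains 88−35 = 53 per period over cooperation, then loses 35−15 = 20 per period forever once punishment starts.
Gain: 53(1 + β + … + β^1); loss: 20·β^2/(1−β).
No profitable deviation ⇔ 53(1−β^2) ≤ 20·β^2, i.e. β^2 ≥ 53/(53+20) = 53/73.
Hence β ≥ (53/73)^(1/2) ≈ 0.852.

0.852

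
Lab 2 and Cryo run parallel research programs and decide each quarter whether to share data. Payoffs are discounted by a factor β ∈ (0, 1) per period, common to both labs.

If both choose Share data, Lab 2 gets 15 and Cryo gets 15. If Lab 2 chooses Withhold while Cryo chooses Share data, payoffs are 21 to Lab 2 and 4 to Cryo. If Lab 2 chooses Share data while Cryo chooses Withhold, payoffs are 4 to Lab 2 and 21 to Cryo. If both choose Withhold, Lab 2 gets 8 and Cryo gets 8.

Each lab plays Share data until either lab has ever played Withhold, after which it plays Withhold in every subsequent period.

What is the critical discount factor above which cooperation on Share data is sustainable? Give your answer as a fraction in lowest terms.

Cooperation forever yields 15 each period: 15/(1−β).
Deviating yields 21 once, then 8 forever: 21 + 8β/(1−β).
No profitable deviation requires 15/(1−β) ≥ 21 + 8β/(1−β).
Multiplying by (1−β): 15 ≥ 21(1−β) + 8β = 21 − 13β.
So 13β ≥ 6, i.e. β ≥ 6/13.

6/13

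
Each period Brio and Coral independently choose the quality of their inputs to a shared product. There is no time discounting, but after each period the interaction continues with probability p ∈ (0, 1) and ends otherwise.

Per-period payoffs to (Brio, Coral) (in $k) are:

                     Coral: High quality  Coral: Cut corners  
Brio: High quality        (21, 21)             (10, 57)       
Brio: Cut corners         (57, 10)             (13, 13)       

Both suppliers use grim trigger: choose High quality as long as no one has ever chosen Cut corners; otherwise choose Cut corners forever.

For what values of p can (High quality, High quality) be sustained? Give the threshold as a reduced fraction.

Expected cooperation value is 21 + p·21 + p²·21 + … = 21/(1−p); deviation gives 57 + p·13/(1−p).
21 ≥ 57(1−p) + 13p ⇒ 44p ≥ 36 ⇒ p ≥ 36/44 = 9/11.

9/11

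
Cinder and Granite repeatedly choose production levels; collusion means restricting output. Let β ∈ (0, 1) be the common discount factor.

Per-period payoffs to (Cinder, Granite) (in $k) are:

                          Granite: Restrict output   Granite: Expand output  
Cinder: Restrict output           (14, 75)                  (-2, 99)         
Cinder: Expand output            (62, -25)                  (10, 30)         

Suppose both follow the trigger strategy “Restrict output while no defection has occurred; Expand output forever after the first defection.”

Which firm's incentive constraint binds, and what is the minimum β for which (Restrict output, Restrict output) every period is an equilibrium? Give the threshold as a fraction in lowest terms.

Cinder; β ≥ 12/13

Cinder: cooperation gives 14 each period; deviation gives 62 once then 10 forever.
  14/(1−β) ≥ 62 + 10β/(1−β) ⇒ β ≥ 48/52 = 12/13.
Granite: cooperation gives 75 each period; deviation gives 99 once then 30 forever.
  β ≥ 24/69 = 8/23.
Both must hold, so the binding constraint is Cinder's: β ≥ 12/13.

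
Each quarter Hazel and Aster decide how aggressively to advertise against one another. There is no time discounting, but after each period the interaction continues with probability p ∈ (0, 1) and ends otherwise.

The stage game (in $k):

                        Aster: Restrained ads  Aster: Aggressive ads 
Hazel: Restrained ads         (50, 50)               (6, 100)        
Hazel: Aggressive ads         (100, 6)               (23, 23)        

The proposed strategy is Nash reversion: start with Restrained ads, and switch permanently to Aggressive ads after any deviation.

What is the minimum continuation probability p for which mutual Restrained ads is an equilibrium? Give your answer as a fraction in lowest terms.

50/77

With no time discounting, the continuation probability p plays the role of the discount factor.
Grim-trigger IC: 50/(1−p) ≥ 100 + 23p/(1−p) ⇒ p ≥ (100−50)/(100−23) = 50/77.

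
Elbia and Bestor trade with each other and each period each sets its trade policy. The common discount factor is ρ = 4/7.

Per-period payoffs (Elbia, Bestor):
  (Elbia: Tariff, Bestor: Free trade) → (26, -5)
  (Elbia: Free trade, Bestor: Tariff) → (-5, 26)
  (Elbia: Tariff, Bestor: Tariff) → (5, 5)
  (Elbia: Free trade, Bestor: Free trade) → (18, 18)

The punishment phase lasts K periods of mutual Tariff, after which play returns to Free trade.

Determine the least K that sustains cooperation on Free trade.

2

Need Σ_{k=1}^{K} ρ^k ≥ (26−18)/(18−5) = 0.6154 at ρ = 4/7.
At K = 1 the sum is 0.5714 < 0.6154; at K = 2 it is 0.8980 ≥ 0.6154.
So the minimum punishment length is K = 2.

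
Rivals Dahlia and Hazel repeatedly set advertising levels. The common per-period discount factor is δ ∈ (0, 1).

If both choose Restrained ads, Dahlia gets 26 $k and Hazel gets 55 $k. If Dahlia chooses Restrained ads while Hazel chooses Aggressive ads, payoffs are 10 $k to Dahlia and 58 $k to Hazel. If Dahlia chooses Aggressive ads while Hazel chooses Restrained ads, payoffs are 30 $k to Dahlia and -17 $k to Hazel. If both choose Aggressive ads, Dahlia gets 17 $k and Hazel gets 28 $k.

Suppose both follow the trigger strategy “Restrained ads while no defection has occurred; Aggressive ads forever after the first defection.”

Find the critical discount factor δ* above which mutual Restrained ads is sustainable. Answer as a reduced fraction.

4/13

For Dahlia: deviation gain 30−26 = 4, per-period punishment loss 26−17 = 9. IC gives δ ≥ 4/13.
For Hazel: gain 3, loss 27 per period, so δ ≥ 3/30 = 1/10.
The tighter constraint is Dahlia's, so cooperation needs δ ≥ 4/13.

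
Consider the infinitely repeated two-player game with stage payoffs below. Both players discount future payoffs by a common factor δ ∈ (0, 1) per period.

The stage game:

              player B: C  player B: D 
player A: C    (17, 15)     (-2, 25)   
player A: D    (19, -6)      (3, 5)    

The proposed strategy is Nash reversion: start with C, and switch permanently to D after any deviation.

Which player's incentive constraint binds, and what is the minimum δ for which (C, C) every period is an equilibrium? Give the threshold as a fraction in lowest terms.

For player A: deviation gain 19−17 = 2, per-period punishment loss 17−3 = 14. IC gives δ ≥ 2/16 = 1/8.
For player B: gain 10, loss 10 per period, so δ ≥ 10/20 = 1/2.
The tighter constraint is player B's, so cooperation needs δ ≥ 1/2.

player B; δ ≥ 1/2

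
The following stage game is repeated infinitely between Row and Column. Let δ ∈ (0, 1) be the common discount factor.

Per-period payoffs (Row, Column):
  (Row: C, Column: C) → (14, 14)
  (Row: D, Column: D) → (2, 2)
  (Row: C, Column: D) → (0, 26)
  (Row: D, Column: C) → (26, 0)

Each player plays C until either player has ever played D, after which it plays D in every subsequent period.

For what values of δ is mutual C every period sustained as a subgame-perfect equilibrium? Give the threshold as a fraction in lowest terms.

1/2

Cooperation forever yields 14 each period: 14/(1−δ).
Deviating yields 26 once, then 2 forever: 26 + 2δ/(1−δ).
No profitable deviation requires 14/(1−δ) ≥ 26 + 2δ/(1−δ).
Multiplying by (1−δ): 14 ≥ 26(1−δ) + 2δ = 26 − 24δ.
So 24δ ≥ 12, i.e. δ ≥ 12/24 = 1/2.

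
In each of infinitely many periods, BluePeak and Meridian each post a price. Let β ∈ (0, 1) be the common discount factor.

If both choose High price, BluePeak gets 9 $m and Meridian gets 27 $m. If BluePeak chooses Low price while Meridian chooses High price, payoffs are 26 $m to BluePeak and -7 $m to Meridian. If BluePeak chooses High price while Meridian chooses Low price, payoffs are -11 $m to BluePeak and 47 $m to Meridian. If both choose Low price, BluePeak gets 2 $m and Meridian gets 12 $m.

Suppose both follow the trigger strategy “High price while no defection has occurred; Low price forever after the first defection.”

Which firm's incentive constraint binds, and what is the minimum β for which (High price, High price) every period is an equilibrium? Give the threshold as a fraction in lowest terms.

BluePeak; β ≥ 17/24

For BluePeak: deviation gain 26−9 = 17, per-period punishment loss 9−2 = 7. IC gives β ≥ 17/24.
For Meridian: gain 20, loss 15 per period, so β ≥ 20/35 = 4/7.
The tighter constraint is BluePeak's, so cooperation needs β ≥ 17/24.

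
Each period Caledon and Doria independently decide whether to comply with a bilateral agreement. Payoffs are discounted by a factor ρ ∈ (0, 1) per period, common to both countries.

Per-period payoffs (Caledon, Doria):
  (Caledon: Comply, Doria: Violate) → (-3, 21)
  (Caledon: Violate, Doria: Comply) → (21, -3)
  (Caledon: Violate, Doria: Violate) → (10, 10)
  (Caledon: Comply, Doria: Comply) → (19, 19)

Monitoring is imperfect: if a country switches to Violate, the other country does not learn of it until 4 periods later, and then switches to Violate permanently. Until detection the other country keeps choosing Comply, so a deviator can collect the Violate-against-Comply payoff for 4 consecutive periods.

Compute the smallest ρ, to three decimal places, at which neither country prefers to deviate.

A deviator earns 21 for 4 periods, then 10 forever; cooperating earns 19 forever. Multiplying the IC by (1−ρ):
19 ≥ 21(1−ρ^4) + 10ρ^4, so 11·ρ^4 ≥ 2 and ρ^4 ≥ 2/11.
ρ ≥ (2/11)^(1/4) ≈ 0.653.

0.653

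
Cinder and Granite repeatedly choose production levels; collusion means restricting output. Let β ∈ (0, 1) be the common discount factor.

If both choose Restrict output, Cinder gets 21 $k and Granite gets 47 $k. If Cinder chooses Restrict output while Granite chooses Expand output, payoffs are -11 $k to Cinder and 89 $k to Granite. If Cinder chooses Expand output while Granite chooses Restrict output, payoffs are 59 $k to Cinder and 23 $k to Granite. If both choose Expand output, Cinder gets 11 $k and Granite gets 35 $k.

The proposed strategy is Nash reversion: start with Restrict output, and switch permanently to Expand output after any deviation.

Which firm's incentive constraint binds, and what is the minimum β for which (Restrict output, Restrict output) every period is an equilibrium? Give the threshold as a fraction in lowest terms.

Cinder; β ≥ 19/24

Cinder: cooperation gives 21 each period; deviation gives 59 once then 11 forever.
  21/(1−β) ≥ 59 + 11β/(1−β) ⇒ β ≥ 38/48 = 19/24.
Granite: cooperation gives 47 each period; deviation gives 89 once then 35 forever.
  β ≥ 42/54 = 7/9.
Both must hold, so the binding constraint is Cinder's: β ≥ 19/24.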